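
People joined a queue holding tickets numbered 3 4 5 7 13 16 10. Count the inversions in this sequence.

2 out-of-order pairs

Count, for each position, how many later elements it exceeds:
3 → none → 0
4 → none → 0
5 → none → 0
7 → none → 0
13 → 10 → 1
16 → 10 → 1
10 → none → 0
Sum: 0 + 0 + 0 + 0 + 1 + 1 + 0 = 2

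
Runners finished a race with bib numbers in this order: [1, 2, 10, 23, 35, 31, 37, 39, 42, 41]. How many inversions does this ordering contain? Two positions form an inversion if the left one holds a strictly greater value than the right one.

2 inversions

Sweep left to right; for each value list the smaller values that follow it:
1 → none → 0
2 → none → 0
10 → none → 0
23 → none → 0
35 → 31 → 1
31 → none → 0
37 → none → 0
39 → none → 0
42 → 41 → 1
41 → none → 0
Sum: 0 + 0 + 0 + 0 + 1 + 0 + 0 + 0 + 1 + 0 = 2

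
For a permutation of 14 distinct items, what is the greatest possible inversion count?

Inversions: 91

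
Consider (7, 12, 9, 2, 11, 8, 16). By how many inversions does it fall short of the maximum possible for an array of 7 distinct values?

Maximum inversions for 7 distinct elements is C(7, 2) = 7·6/2 = 21.
Current inversions — for each element, count later smaller elements:
7: 1
12: 4
9: 2
2: 0
11: 1
8: 0
16: 0
Current total: 1 + 4 + 2 + 0 + 1 + 0 + 0 = 8
Shortfall: 21 − 8 = 13

13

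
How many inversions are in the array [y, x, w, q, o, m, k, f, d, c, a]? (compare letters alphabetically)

Sweep left to right; for each value list the smaller values that follow it:
y → x, w, q, o, m, k, f, d, c, a → 10
x → w, q, o, m, k, f, d, c, a → 9
w → q, o, m, k, f, d, c, a → 8
q → o, m, k, f, d, c, a → 7
o → m, k, f, d, c, a → 6
m → k, f, d, c, a → 5
k → f, d, c, a → 4
f → d, c, a → 3
d → c, a → 2
c → a → 1
a → none → 0
Sum: 10 + 9 + 8 + 7 + 6 + 5 + 4 + 3 + 2 + 1 + 0 = 55

55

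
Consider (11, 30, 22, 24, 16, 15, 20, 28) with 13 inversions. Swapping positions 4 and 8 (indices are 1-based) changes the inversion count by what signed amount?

Positions 4 and 8 hold 24 and 28; after swapping, the array is [11, 30, 22, 28, 16, 15, 20, 24].
Element-by-element contributions:
11 → none → 0
30 → 22, 28, 16, 15, 20, 24 → 6
22 → 16, 15, 20 → 3
28 → 16, 15, 20, 24 → 4
16 → 15 → 1
15 → none → 0
20 → none → 0
24 → none → 0
Sum: 0 + 6 + 3 + 4 + 1 + 0 + 0 + 0 = 14
Change: 14 − 13 = +1

+1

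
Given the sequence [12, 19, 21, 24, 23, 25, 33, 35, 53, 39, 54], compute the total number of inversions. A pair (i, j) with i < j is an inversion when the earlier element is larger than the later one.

Count, for each position, how many later elements it exceeds:
12: 0
19: 0
21: 0
24: 1
23: 0
25: 0
33: 0
35: 0
53: 1
39: 0
54: 0
Sum: 0 + 0 + 0 + 1 + 0 + 0 + 0 + 0 + 1 + 0 + 0 = 2

2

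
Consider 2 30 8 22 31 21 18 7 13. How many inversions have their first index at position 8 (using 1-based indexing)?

0

The element at index 8 is 7.
Elements after it: 13
None of them are smaller than 7.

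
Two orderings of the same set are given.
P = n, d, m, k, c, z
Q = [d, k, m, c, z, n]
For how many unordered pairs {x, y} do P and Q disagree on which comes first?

6

Assign each item its position (1..6) in the first ordering, then rewrite the second ordering as that position sequence:
positions: n→1, d→2, m→3, k→4, c→5, z→6
second ordering as positions: [2, 4, 3, 5, 6, 1]
Discordant pairs = inversions in this position sequence.
2: 1 → 1
4: 3, 1 → 2
3: 1 → 1
5: 1 → 1
6: 1 → 1
1: 0
Total: 1 + 2 + 1 + 1 + 1 + 0 = 6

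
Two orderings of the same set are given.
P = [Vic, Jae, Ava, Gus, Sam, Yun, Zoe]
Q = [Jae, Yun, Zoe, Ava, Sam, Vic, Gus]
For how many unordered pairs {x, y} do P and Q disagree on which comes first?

12

Assign each item its position (1..7) in the first ordering, then rewrite the second ordering as that position sequence:
positions: Vic→1, Jae→2, Ava→3, Gus→4, Sam→5, Yun→6, Zoe→7
second ordering as positions: [2, 6, 7, 3, 5, 1, 4]
Discordant pairs = inversions in this position sequence.
2: 1 → 1
6: 3, 5, 1, 4 → 4
7: 3, 5, 1, 4 → 4
3: 1 → 1
5: 1, 4 → 2
1: 0
4: 0
Total: 1 + 4 + 4 + 1 + 2 + 0 + 0 = 12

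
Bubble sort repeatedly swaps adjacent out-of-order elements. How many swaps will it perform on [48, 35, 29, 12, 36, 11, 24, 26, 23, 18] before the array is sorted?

Each adjacent swap fixes exactly one inversion, so the minimum swap count equals the number of inversions.
Count inversions — for each element, later elements that are smaller:
48: 35, 29, 12, 36, 11, 24, 26, 23, 18 → 9
35: 29, 12, 11, 24, 26, 23, 18 → 7
29: 12, 11, 24, 26, 23, 18 → 6
12: 11 → 1
36: 11, 24, 26, 23, 18 → 5
11: none → 0
24: 23, 18 → 2
26: 23, 18 → 2
23: 18 → 1
18: none → 0
Total inversions: 9 + 7 + 6 + 1 + 5 + 0 + 2 + 2 + 1 + 0 = 33

33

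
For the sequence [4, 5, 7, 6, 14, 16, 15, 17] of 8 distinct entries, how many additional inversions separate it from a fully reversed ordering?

Maximum inversions for 8 distinct elements is C(8, 2) = 8·7/2 = 28.
Current inversions — for each element, count later smaller elements:
4: 0
5: 0
7: 1
6: 0
14: 0
16: 1
15: 0
17: 0
Current total: 0 + 0 + 1 + 0 + 0 + 1 + 0 + 0 = 2
Shortfall: 28 − 2 = 26

26 inversions short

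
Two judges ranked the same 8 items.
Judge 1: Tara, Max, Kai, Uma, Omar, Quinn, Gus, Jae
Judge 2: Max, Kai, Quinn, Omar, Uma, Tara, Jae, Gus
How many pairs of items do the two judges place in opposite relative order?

9

Assign each item its position (1..8) in the first ordering, then rewrite the second ordering as that position sequence:
positions: Tara→1, Max→2, Kai→3, Uma→4, Omar→5, Quinn→6, Gus→7, Jae→8
second ordering as positions: [2, 3, 6, 5, 4, 1, 8, 7]
Discordant pairs = inversions in this position sequence.
2: 1 → 1
3: 1 → 1
6: 5, 4, 1 → 3
5: 4, 1 → 2
4: 1 → 1
1: 0
8: 7 → 1
7: 0
Total: 1 + 1 + 3 + 2 + 1 + 0 + 1 + 0 = 9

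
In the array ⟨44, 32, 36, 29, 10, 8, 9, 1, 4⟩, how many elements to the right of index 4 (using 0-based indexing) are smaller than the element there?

4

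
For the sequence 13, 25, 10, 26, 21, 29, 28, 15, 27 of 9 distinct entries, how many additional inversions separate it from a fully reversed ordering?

Maximum inversions for 9 distinct elements is C(9, 2) = 9·8/2 = 36.
Current inversions — for each element, count later smaller elements:
13: 1
25: 3
10: 0
26: 2
21: 1
29: 3
28: 2
15: 0
27: 0
Current total: 1 + 3 + 0 + 2 + 1 + 3 + 2 + 0 + 0 = 12
Shortfall: 36 − 12 = 24

24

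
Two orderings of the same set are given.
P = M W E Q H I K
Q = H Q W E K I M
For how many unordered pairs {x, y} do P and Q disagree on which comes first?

12

Assign each item its position (1..7) in the first ordering, then rewrite the second ordering as that position sequence:
positions: M→1, W→2, E→3, Q→4, H→5, I→6, K→7
second ordering as positions: [5, 4, 2, 3, 7, 6, 1]
Discordant pairs = inversions in this position sequence.
5: 4, 2, 3, 1 → 4
4: 2, 3, 1 → 3
2: 1 → 1
3: 1 → 1
7: 6, 1 → 2
6: 1 → 1
1: 0
Total: 4 + 3 + 1 + 1 + 2 + 1 + 0 = 12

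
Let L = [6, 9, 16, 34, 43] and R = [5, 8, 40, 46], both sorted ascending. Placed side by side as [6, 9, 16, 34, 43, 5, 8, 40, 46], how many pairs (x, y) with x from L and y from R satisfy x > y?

For each element r of the right run, count left-run elements greater than r:
r = 5: 6, 9, 16, 34, 43 → 5
r = 8: 9, 16, 34, 43 → 4
r = 40: 43 → 1
r = 46: none → 0
Cross-inversions: 5 + 4 + 1 + 0 = 10

Split inversions: 10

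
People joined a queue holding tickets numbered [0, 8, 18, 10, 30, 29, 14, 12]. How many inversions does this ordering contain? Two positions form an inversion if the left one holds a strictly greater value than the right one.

9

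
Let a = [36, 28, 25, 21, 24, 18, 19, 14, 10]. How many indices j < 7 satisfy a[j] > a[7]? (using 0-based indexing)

The element at index 7 is 14.
Elements before it: 36, 28, 25, 21, 24, 18, 19
Those larger than 14: 36, 28, 25, 21, 24, 18, 19

7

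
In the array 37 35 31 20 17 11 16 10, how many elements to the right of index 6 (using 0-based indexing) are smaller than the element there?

The element at index 6 is 16.
Elements after it: 10
Those smaller than 16: 10

1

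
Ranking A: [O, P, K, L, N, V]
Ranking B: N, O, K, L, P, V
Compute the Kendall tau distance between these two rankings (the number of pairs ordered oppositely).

There are 6 discordant pairs.

Assign each item its position (1..6) in the first ordering, then rewrite the second ordering as that position sequence:
positions: O→1, P→2, K→3, L→4, N→5, V→6
second ordering as positions: [5, 1, 3, 4, 2, 6]
Discordant pairs = inversions in this position sequence.
5: 1, 3, 4, 2 → 4
1: 0
3: 2 → 1
4: 2 → 1
2: 0
6: 0
Total: 4 + 0 + 1 + 1 + 0 + 0 = 6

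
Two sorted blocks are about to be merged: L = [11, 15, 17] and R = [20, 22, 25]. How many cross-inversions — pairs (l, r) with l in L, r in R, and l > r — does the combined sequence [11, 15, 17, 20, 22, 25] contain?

For each element r of the right run, count left-run elements greater than r:
r = 20: none → 0
r = 22: none → 0
r = 25: none → 0
Cross-inversions: 0 + 0 + 0 = 0

0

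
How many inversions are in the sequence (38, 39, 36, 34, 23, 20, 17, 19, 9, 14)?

Inversions: 42

For each element, count later entries that are smaller:
38: 8
39: 8
36: 7
34: 6
23: 5
20: 4
17: 2
19: 2
9: 0
14: 0
Sum: 8 + 8 + 7 + 6 + 5 + 4 + 2 + 2 + 0 + 0 = 42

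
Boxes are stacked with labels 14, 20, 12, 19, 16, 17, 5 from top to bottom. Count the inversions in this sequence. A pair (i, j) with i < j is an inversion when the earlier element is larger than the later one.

For each element, count later entries that are smaller:
14 → 12, 5 → 2
20 → 12, 19, 16, 17, 5 → 5
12 → 5 → 1
19 → 16, 17, 5 → 3
16 → 5 → 1
17 → 5 → 1
5 → none → 0
Sum: 2 + 5 + 1 + 3 + 1 + 1 + 0 = 13

13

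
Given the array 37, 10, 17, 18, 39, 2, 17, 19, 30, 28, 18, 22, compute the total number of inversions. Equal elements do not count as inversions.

Count, for each position, how many later elements it exceeds:
37: 10
10: 1
17: 1
18: 2
39: 7
2: 0
17: 0
19: 1
30: 3
28: 2
18: 0
22: 0
Sum: 10 + 1 + 1 + 2 + 7 + 0 + 0 + 1 + 3 + 2 + 0 + 0 = 27

27 out-of-order pairs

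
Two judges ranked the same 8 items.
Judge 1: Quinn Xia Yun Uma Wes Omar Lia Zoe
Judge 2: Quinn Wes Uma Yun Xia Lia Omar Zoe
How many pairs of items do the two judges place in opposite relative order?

Assign each item its position (1..8) in the first ordering, then rewrite the second ordering as that position sequence:
positions: Quinn→1, Xia→2, Yun→3, Uma→4, Wes→5, Omar→6, Lia→7, Zoe→8
second ordering as positions: [1, 5, 4, 3, 2, 7, 6, 8]
Discordant pairs = inversions in this position sequence.
1: 0
5: 4, 3, 2 → 3
4: 3, 2 → 2
3: 2 → 1
2: 0
7: 6 → 1
6: 0
8: 0
Total: 0 + 3 + 2 + 1 + 0 + 1 + 0 + 0 = 7

7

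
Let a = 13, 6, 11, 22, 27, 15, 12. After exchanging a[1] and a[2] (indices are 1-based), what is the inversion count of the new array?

Inversions: 7

Positions 1 and 2 hold 13 and 6; after swapping, the array is [6, 13, 11, 22, 27, 15, 12].
Count, for each position, how many later elements it exceeds:
6: 0
13: 2
11: 0
22: 2
27: 2
15: 1
12: 0
Sum: 0 + 2 + 0 + 2 + 2 + 1 + 0 = 7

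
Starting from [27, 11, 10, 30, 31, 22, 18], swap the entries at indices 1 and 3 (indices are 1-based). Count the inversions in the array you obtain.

7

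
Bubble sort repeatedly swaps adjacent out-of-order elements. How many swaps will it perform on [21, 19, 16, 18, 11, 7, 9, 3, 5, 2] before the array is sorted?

There are 42 adjacent swaps.

The minimum number of adjacent swaps to sort an array equals its inversion count, since every such swap removes exactly one inversion.
Count inversions — for each element, later elements that are smaller:
21: 19, 16, 18, 11, 7, 9, 3, 5, 2 → 9
19: 16, 18, 11, 7, 9, 3, 5, 2 → 8
16: 11, 7, 9, 3, 5, 2 → 6
18: 11, 7, 9, 3, 5, 2 → 6
11: 7, 9, 3, 5, 2 → 5
7: 3, 5, 2 → 3
9: 3, 5, 2 → 3
3: 2 → 1
5: 2 → 1
2: none → 0
Total inversions: 9 + 8 + 6 + 6 + 5 + 3 + 3 + 1 + 1 + 0 = 42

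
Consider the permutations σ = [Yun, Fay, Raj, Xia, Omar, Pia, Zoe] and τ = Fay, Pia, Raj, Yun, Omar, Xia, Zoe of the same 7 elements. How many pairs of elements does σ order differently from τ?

Assign each item its position (1..7) in the first ordering, then rewrite the second ordering as that position sequence:
positions: Yun→1, Fay→2, Raj→3, Xia→4, Omar→5, Pia→6, Zoe→7
second ordering as positions: [2, 6, 3, 1, 5, 4, 7]
Discordant pairs = inversions in this position sequence.
2: 1 → 1
6: 3, 1, 5, 4 → 4
3: 1 → 1
1: 0
5: 4 → 1
4: 0
7: 0
Total: 1 + 4 + 1 + 0 + 1 + 0 + 0 = 7

7 discordant pairs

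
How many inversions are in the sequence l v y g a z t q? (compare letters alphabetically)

14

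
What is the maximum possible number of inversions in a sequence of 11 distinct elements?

55 inversions

The maximum occurs when the array is in strictly decreasing order: every one of the C(11, 2) pairs is inverted.
C(11, 2) = 11·10/2 = 55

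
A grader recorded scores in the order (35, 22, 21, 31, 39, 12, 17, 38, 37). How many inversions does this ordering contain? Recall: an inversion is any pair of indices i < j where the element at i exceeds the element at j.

17

Count, for each position, how many later elements it exceeds:
35: 5
22: 3
21: 2
31: 2
39: 4
12: 0
17: 0
38: 1
37: 0
Sum: 5 + 3 + 2 + 2 + 4 + 0 + 0 + 1 + 0 = 17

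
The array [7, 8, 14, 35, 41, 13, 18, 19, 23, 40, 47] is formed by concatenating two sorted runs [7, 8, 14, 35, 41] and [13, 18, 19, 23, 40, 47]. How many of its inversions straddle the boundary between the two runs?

Count, for every r in R, how many entries of L exceed r:
r = 13: 14, 35, 41 → 3
r = 18: 35, 41 → 2
r = 19: 35, 41 → 2
r = 23: 35, 41 → 2
r = 40: 41 → 1
r = 47: none → 0
Cross-inversions: 3 + 2 + 2 + 2 + 1 + 0 = 10

10 cross-inversions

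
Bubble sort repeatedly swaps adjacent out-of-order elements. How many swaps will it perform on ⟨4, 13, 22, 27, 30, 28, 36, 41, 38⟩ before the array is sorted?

There are 2 swaps.

Each adjacent swap fixes exactly one inversion, so the minimum swap count equals the number of inversions.
Count inversions — for each element, later elements that are smaller:
4: none → 0
13: none → 0
22: none → 0
27: none → 0
30: 28 → 1
28: none → 0
36: none → 0
41: 38 → 1
38: none → 0
Total inversions: 0 + 0 + 0 + 0 + 1 + 0 + 0 + 1 + 0 = 2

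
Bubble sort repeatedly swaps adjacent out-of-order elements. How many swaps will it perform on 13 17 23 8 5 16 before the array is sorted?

9

Each adjacent swap fixes exactly one inversion, so the minimum swap count equals the number of inversions.
Count inversions — for each element, later elements that are smaller:
13: 8, 5 → 2
17: 8, 5, 16 → 3
23: 8, 5, 16 → 3
8: 5 → 1
5: none → 0
16: none → 0
Total inversions: 2 + 3 + 3 + 1 + 0 + 0 = 9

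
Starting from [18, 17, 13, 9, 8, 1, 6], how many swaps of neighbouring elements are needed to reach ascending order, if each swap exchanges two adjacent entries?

Swaps: 20

The minimum number of adjacent swaps to sort an array equals its inversion count, since every such swap removes exactly one inversion.
Count inversions — for each element, later elements that are smaller:
18: 17, 13, 9, 8, 1, 6 → 6
17: 13, 9, 8, 1, 6 → 5
13: 9, 8, 1, 6 → 4
9: 8, 1, 6 → 3
8: 1, 6 → 2
1: none → 0
6: none → 0
Total inversions: 6 + 5 + 4 + 3 + 2 + 0 + 0 = 20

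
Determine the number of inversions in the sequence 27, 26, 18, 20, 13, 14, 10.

Count, for each position, how many later elements it exceeds:
27 → 26, 18, 20, 13, 14, 10 → 6
26 → 18, 20, 13, 14, 10 → 5
18 → 13, 14, 10 → 3
20 → 13, 14, 10 → 3
13 → 10 → 1
14 → 10 → 1
10 → none → 0
Sum: 6 + 5 + 3 + 3 + 1 + 1 + 0 = 19

There are 19 inversions.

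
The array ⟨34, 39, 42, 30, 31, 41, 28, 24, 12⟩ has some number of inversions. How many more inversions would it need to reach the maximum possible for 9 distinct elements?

8

Maximum inversions for 9 distinct elements is C(9, 2) = 9·8/2 = 36.
Current inversions — for each element, count later smaller elements:
34: 5
39: 5
42: 6
30: 3
31: 3
41: 3
28: 2
24: 1
12: 0
Current total: 5 + 5 + 6 + 3 + 3 + 3 + 2 + 1 + 0 = 28
Shortfall: 36 − 28 = 8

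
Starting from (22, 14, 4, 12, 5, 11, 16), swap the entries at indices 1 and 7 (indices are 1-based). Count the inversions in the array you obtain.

Positions 1 and 7 hold 22 and 16; after swapping, the array is [16, 14, 4, 12, 5, 11, 22].
Element-by-element contributions:
16 → 14, 4, 12, 5, 11 → 5
14 → 4, 12, 5, 11 → 4
4 → none → 0
12 → 5, 11 → 2
5 → none → 0
11 → none → 0
22 → none → 0
Sum: 5 + 4 + 0 + 2 + 0 + 0 + 0 = 11

There are 11 inversions.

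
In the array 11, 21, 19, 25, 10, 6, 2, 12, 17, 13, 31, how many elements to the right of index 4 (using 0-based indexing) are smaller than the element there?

The element at index 4 is 10.
Elements after it: 6, 2, 12, 17, 13, 31
Those smaller than 10: 6, 2

2 such elements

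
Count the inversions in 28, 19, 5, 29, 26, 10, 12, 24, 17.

21 inversions

For each element, count later entries that are smaller:
28: 7
19: 4
5: 0
29: 5
26: 4
10: 0
12: 0
24: 1
17: 0
Sum: 7 + 4 + 0 + 5 + 4 + 0 + 0 + 1 + 0 = 21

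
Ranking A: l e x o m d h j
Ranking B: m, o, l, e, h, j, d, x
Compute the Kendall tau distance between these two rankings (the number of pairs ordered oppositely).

12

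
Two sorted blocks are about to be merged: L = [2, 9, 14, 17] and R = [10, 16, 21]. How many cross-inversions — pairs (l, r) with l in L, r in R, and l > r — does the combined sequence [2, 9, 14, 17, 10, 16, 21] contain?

3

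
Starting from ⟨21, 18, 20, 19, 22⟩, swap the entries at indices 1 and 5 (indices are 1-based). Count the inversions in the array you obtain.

Positions 1 and 5 hold 21 and 22; after swapping, the array is [22, 18, 20, 19, 21].
Sweep left to right; for each value list the smaller values that follow it:
22: 4
18: 0
20: 1
19: 0
21: 0
Sum: 4 + 0 + 1 + 0 + 0 = 5

5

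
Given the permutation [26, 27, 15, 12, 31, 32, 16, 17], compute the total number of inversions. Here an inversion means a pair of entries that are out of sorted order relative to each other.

Count, for each position, how many later elements it exceeds:
26 → 15, 12, 16, 17 → 4
27 → 15, 12, 16, 17 → 4
15 → 12 → 1
12 → none → 0
31 → 16, 17 → 2
32 → 16, 17 → 2
16 → none → 0
17 → none → 0
Sum: 4 + 4 + 1 + 0 + 2 + 2 + 0 + 0 = 13

13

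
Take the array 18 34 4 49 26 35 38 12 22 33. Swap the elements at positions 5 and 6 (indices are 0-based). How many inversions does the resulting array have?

22

Positions 5 and 6 hold 35 and 38; after swapping, the array is [18, 34, 4, 49, 26, 38, 35, 12, 22, 33].
Sweep left to right; for each value list the smaller values that follow it:
18: 2
34: 5
4: 0
49: 6
26: 2
38: 4
35: 3
12: 0
22: 0
33: 0
Sum: 2 + 5 + 0 + 6 + 2 + 4 + 3 + 0 + 0 + 0 = 22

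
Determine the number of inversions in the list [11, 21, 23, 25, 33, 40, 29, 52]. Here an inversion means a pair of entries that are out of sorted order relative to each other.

2 inversions

Count, for each position, how many later elements it exceeds:
11: 0
21: 0
23: 0
25: 0
33: 1
40: 1
29: 0
52: 0
Sum: 0 + 0 + 0 + 0 + 1 + 1 + 0 + 0 = 2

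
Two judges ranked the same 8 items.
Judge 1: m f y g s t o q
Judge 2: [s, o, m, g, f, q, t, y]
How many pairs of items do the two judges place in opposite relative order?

Assign each item its position (1..8) in the first ordering, then rewrite the second ordering as that position sequence:
positions: m→1, f→2, y→3, g→4, s→5, t→6, o→7, q→8
second ordering as positions: [5, 7, 1, 4, 2, 8, 6, 3]
Discordant pairs = inversions in this position sequence.
5: 1, 4, 2, 3 → 4
7: 1, 4, 2, 6, 3 → 5
1: 0
4: 2, 3 → 2
2: 0
8: 6, 3 → 2
6: 3 → 1
3: 0
Total: 4 + 5 + 0 + 2 + 0 + 2 + 1 + 0 = 14

14 discordant pairs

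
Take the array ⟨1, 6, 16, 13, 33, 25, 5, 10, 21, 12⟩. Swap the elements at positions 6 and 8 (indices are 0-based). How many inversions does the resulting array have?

21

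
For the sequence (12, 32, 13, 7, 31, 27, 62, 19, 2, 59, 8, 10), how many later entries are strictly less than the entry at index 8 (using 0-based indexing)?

0

The element at index 8 is 2.
Elements after it: 59, 8, 10
None of them are smaller than 2.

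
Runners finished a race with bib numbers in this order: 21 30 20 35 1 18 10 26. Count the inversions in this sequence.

Element-by-element contributions:
21 → 20, 1, 18, 10 → 4
30 → 20, 1, 18, 10, 26 → 5
20 → 1, 18, 10 → 3
35 → 1, 18, 10, 26 → 4
1 → none → 0
18 → 10 → 1
10 → none → 0
26 → none → 0
Sum: 4 + 5 + 3 + 4 + 0 + 1 + 0 + 0 = 17

Out-of-order pairs: 17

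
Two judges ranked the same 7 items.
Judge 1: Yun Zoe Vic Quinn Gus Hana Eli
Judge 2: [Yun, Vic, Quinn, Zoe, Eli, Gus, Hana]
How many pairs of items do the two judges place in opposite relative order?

Assign each item its position (1..7) in the first ordering, then rewrite the second ordering as that position sequence:
positions: Yun→1, Zoe→2, Vic→3, Quinn→4, Gus→5, Hana→6, Eli→7
second ordering as positions: [1, 3, 4, 2, 7, 5, 6]
Discordant pairs = inversions in this position sequence.
1: 0
3: 2 → 1
4: 2 → 1
2: 0
7: 5, 6 → 2
5: 0
6: 0
Total: 0 + 1 + 1 + 0 + 2 + 0 + 0 = 4

4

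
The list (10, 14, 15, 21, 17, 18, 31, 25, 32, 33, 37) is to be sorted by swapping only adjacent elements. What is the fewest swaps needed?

3

Each adjacent swap fixes exactly one inversion, so the minimum swap count equals the number of inversions.
Count inversions — for each element, later elements that are smaller:
10: none → 0
14: none → 0
15: none → 0
21: 17, 18 → 2
17: none → 0
18: none → 0
31: 25 → 1
25: none → 0
32: none → 0
33: none → 0
37: none → 0
Total inversions: 0 + 0 + 0 + 2 + 0 + 0 + 1 + 0 + 0 + 0 + 0 = 3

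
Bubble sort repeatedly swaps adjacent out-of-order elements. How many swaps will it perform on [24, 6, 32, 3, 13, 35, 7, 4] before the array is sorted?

Minimum adjacent swaps = number of inversions (each swap of adjacent out-of-order elements removes one inversion and no swap can remove more).
Count inversions — for each element, later elements that are smaller:
24: 6, 3, 13, 7, 4 → 5
6: 3, 4 → 2
32: 3, 13, 7, 4 → 4
3: none → 0
13: 7, 4 → 2
35: 7, 4 → 2
7: 4 → 1
4: none → 0
Total inversions: 5 + 2 + 4 + 0 + 2 + 2 + 1 + 0 = 16

There are 16 adjacent swaps.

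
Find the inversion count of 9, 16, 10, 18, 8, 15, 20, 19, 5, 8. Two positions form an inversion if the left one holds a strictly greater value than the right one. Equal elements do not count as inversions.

23

For each element, count later entries that are smaller:
9 → 8, 5, 8 → 3
16 → 10, 8, 15, 5, 8 → 5
10 → 8, 5, 8 → 3
18 → 8, 15, 5, 8 → 4
8 → 5 → 1
15 → 5, 8 → 2
20 → 19, 5, 8 → 3
19 → 5, 8 → 2
5 → none → 0
8 → none → 0
Sum: 3 + 5 + 3 + 4 + 1 + 2 + 3 + 2 + 0 + 0 = 23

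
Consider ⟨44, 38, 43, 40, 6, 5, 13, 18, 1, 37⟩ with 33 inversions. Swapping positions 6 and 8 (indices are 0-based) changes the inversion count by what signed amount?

-1

Positions 6 and 8 hold 13 and 1; after swapping, the array is [44, 38, 43, 40, 6, 5, 1, 18, 13, 37].
Sweep left to right; for each value list the smaller values that follow it:
44: 9
38: 6
43: 7
40: 6
6: 2
5: 1
1: 0
18: 1
13: 0
37: 0
Sum: 9 + 6 + 7 + 6 + 2 + 1 + 0 + 1 + 0 + 0 = 32
Change: 32 − 33 = -1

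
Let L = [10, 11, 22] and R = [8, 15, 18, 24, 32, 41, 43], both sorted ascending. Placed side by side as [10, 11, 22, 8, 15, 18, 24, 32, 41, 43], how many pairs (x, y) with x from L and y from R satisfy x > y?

For each element r of the right run, count left-run elements greater than r:
r = 8: 10, 11, 22 → 3
r = 15: 22 → 1
r = 18: 22 → 1
r = 24: none → 0
r = 32: none → 0
r = 41: none → 0
r = 43: none → 0
Cross-inversions: 3 + 1 + 1 + 0 + 0 + 0 + 0 = 5

5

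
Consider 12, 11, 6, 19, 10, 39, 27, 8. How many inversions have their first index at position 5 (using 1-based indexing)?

1

The element at index 5 is 10.
Elements after it: 39, 27, 8
Those smaller than 10: 8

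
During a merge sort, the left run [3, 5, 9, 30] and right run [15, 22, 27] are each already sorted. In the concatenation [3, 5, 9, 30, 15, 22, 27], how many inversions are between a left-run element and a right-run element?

Count, for every r in R, how many entries of L exceed r:
r = 15: 30 → 1
r = 22: 30 → 1
r = 27: 30 → 1
Cross-inversions: 1 + 1 + 1 = 3

3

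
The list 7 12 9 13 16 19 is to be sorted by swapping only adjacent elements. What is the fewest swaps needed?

The minimum number of adjacent swaps to sort an array equals its inversion count, since every such swap removes exactly one inversion.
Count inversions — for each element, later elements that are smaller:
7: none → 0
12: 9 → 1
9: none → 0
13: none → 0
16: none → 0
19: none → 0
Total inversions: 0 + 1 + 0 + 0 + 0 + 0 = 1

There is 1 swap.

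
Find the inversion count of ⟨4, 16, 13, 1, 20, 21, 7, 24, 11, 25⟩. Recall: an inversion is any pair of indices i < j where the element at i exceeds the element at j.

Element-by-element contributions:
4: 1
16: 4
13: 3
1: 0
20: 2
21: 2
7: 0
24: 1
11: 0
25: 0
Sum: 1 + 4 + 3 + 0 + 2 + 2 + 0 + 1 + 0 + 0 = 13

13 inversions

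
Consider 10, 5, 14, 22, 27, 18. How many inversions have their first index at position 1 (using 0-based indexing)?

The element at index 1 is 5.
Elements after it: 14, 22, 27, 18
None of them are smaller than 5.

0 such elements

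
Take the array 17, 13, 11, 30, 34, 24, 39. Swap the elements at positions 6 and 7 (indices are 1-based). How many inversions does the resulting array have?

6

Positions 6 and 7 hold 24 and 39; after swapping, the array is [17, 13, 11, 30, 34, 39, 24].
Sweep left to right; for each value list the smaller values that follow it:
17 → 13, 11 → 2
13 → 11 → 1
11 → none → 0
30 → 24 → 1
34 → 24 → 1
39 → 24 → 1
24 → none → 0
Sum: 2 + 1 + 0 + 1 + 1 + 1 + 0 = 6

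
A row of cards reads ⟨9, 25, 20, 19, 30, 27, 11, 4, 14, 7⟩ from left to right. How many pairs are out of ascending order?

29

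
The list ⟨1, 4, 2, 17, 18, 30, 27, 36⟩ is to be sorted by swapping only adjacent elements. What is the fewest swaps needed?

Each adjacent swap fixes exactly one inversion, so the minimum swap count equals the number of inversions.
Count inversions — for each element, later elements that are smaller:
1: none → 0
4: 2 → 1
2: none → 0
17: none → 0
18: none → 0
30: 27 → 1
27: none → 0
36: none → 0
Total inversions: 0 + 1 + 0 + 0 + 0 + 1 + 0 + 0 = 2

2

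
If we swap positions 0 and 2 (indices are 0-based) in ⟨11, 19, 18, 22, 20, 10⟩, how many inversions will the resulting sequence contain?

Positions 0 and 2 hold 11 and 18; after swapping, the array is [18, 19, 11, 22, 20, 10].
Sweep left to right; for each value list the smaller values that follow it:
18 → 11, 10 → 2
19 → 11, 10 → 2
11 → 10 → 1
22 → 20, 10 → 2
20 → 10 → 1
10 → none → 0
Sum: 2 + 2 + 1 + 2 + 1 + 0 = 8

8 inversions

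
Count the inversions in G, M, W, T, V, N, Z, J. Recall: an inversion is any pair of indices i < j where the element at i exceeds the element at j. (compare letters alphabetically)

11

Element-by-element contributions:
G → none → 0
M → J → 1
W → T, V, N, J → 4
T → N, J → 2
V → N, J → 2
N → J → 1
Z → J → 1
J → none → 0
Sum: 0 + 1 + 4 + 2 + 2 + 1 + 1 + 0 = 11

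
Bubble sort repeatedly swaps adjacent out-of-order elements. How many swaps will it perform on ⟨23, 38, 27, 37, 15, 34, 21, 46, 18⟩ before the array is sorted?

Swaps: 20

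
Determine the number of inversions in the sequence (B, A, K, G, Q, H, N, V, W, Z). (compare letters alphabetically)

5

Element-by-element contributions:
B → A → 1
A → none → 0
K → G, H → 2
G → none → 0
Q → H, N → 2
H → none → 0
N → none → 0
V → none → 0
W → none → 0
Z → none → 0
Sum: 1 + 0 + 2 + 0 + 2 + 0 + 0 + 0 + 0 + 0 = 5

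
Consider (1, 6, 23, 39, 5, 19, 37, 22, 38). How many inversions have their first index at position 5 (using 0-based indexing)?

0

The element at index 5 is 19.
Elements after it: 37, 22, 38
None of them are smaller than 19.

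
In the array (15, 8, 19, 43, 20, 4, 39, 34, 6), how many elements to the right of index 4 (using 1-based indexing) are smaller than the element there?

The element at index 4 is 43.
Elements after it: 20, 4, 39, 34, 6
Those smaller than 43: 20, 4, 39, 34, 6

5 such elements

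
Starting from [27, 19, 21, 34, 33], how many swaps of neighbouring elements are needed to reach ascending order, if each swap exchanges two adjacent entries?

The minimum number of adjacent swaps to sort an array equals its inversion count, since every such swap removes exactly one inversion.
Count inversions — for each element, later elements that are smaller:
27: 19, 21 → 2
19: none → 0
21: none → 0
34: 33 → 1
33: none → 0
Total inversions: 2 + 0 + 0 + 1 + 0 = 3

3 swaps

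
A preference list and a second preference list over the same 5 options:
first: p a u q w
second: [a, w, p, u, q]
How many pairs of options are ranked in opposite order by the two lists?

Pairs: 4

Assign each item its position (1..5) in the first ordering, then rewrite the second ordering as that position sequence:
positions: p→1, a→2, u→3, q→4, w→5
second ordering as positions: [2, 5, 1, 3, 4]
Discordant pairs = inversions in this position sequence.
2: 1 → 1
5: 1, 3, 4 → 3
1: 0
3: 0
4: 0
Total: 1 + 3 + 0 + 0 + 0 = 4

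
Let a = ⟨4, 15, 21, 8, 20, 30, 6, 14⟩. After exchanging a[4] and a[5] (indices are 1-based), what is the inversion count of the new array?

13 inversions

Positions 4 and 5 hold 8 and 20; after swapping, the array is [4, 15, 21, 20, 8, 30, 6, 14].
Count, for each position, how many later elements it exceeds:
4 → none → 0
15 → 8, 6, 14 → 3
21 → 20, 8, 6, 14 → 4
20 → 8, 6, 14 → 3
8 → 6 → 1
30 → 6, 14 → 2
6 → none → 0
14 → none → 0
Sum: 0 + 3 + 4 + 3 + 1 + 2 + 0 + 0 = 13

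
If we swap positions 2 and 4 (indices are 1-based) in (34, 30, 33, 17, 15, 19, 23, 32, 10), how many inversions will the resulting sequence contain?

24 inversions

Positions 2 and 4 hold 30 and 17; after swapping, the array is [34, 17, 33, 30, 15, 19, 23, 32, 10].
Sweep left to right; for each value list the smaller values that follow it:
34: 8
17: 2
33: 6
30: 4
15: 1
19: 1
23: 1
32: 1
10: 0
Sum: 8 + 2 + 6 + 4 + 1 + 1 + 1 + 1 + 0 = 24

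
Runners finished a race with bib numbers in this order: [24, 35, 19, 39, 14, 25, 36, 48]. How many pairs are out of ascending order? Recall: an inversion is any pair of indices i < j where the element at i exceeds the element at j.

Element-by-element contributions:
24: 2
35: 3
19: 1
39: 3
14: 0
25: 0
36: 0
48: 0
Sum: 2 + 3 + 1 + 3 + 0 + 0 + 0 + 0 = 9

9 out-of-order pairs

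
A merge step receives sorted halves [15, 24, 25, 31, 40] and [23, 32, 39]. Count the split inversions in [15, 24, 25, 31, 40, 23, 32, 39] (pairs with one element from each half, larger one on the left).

6 cross-inversions

Take each right-half value and tally the left-half values above it:
r = 23: 24, 25, 31, 40 → 4
r = 32: 40 → 1
r = 39: 40 → 1
Cross-inversions: 4 + 1 + 1 = 6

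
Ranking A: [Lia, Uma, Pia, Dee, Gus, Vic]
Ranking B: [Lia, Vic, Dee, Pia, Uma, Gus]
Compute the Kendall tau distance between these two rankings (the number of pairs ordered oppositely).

Assign each item its position (1..6) in the first ordering, then rewrite the second ordering as that position sequence:
positions: Lia→1, Uma→2, Pia→3, Dee→4, Gus→5, Vic→6
second ordering as positions: [1, 6, 4, 3, 2, 5]
Discordant pairs = inversions in this position sequence.
1: 0
6: 4, 3, 2, 5 → 4
4: 3, 2 → 2
3: 2 → 1
2: 0
5: 0
Total: 0 + 4 + 2 + 1 + 0 + 0 = 7

7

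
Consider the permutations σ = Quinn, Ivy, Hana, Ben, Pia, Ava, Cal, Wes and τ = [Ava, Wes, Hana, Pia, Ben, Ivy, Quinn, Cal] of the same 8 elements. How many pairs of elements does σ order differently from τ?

Assign each item its position (1..8) in the first ordering, then rewrite the second ordering as that position sequence:
positions: Quinn→1, Ivy→2, Hana→3, Ben→4, Pia→5, Ava→6, Cal→7, Wes→8
second ordering as positions: [6, 8, 3, 5, 4, 2, 1, 7]
Discordant pairs = inversions in this position sequence.
6: 3, 5, 4, 2, 1 → 5
8: 3, 5, 4, 2, 1, 7 → 6
3: 2, 1 → 2
5: 4, 2, 1 → 3
4: 2, 1 → 2
2: 1 → 1
1: 0
7: 0
Total: 5 + 6 + 2 + 3 + 2 + 1 + 0 + 0 = 19

Discordant pairs: 19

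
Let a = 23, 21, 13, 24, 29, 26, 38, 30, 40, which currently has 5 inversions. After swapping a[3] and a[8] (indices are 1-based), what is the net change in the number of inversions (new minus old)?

Positions 3 and 8 hold 13 and 30; after swapping, the array is [23, 21, 30, 24, 29, 26, 38, 13, 40].
Count, for each position, how many later elements it exceeds:
23 → 21, 13 → 2
21 → 13 → 1
30 → 24, 29, 26, 13 → 4
24 → 13 → 1
29 → 26, 13 → 2
26 → 13 → 1
38 → 13 → 1
13 → none → 0
40 → none → 0
Sum: 2 + 1 + 4 + 1 + 2 + 1 + 1 + 0 + 0 = 12
Change: 12 − 5 = +7

+7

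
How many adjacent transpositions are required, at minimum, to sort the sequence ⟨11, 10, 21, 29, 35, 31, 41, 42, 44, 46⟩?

2

The minimum number of adjacent swaps to sort an array equals its inversion count, since every such swap removes exactly one inversion.
Count inversions — for each element, later elements that are smaller:
11: 10 → 1
10: none → 0
21: none → 0
29: none → 0
35: 31 → 1
31: none → 0
41: none → 0
42: none → 0
44: none → 0
46: none → 0
Total inversions: 1 + 0 + 0 + 0 + 1 + 0 + 0 + 0 + 0 + 0 = 2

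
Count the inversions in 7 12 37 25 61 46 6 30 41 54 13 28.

Count, for each position, how many later elements it exceeds:
7 → 6 → 1
12 → 6 → 1
37 → 25, 6, 30, 13, 28 → 5
25 → 6, 13 → 2
61 → 46, 6, 30, 41, 54, 13, 28 → 7
46 → 6, 30, 41, 13, 28 → 5
6 → none → 0
30 → 13, 28 → 2
41 → 13, 28 → 2
54 → 13, 28 → 2
13 → none → 0
28 → none → 0
Sum: 1 + 1 + 5 + 2 + 7 + 5 + 0 + 2 + 2 + 2 + 0 + 0 = 27

Out-of-order pairs: 27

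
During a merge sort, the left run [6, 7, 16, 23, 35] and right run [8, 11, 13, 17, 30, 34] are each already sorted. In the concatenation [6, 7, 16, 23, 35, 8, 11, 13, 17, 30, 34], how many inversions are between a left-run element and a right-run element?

For each element r of the right run, count left-run elements greater than r:
r = 8: 16, 23, 35 → 3
r = 11: 16, 23, 35 → 3
r = 13: 16, 23, 35 → 3
r = 17: 23, 35 → 2
r = 30: 35 → 1
r = 34: 35 → 1
Cross-inversions: 3 + 3 + 3 + 2 + 1 + 1 = 13

13 split inversions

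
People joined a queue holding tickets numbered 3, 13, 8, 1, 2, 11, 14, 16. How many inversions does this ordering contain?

8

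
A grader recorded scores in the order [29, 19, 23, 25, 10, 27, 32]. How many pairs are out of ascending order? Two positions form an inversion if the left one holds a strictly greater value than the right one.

Inversion pairs (indices are 0-based):
(0,1): 29 > 19
(0,2): 29 > 23
(0,3): 29 > 25
(0,4): 29 > 10
(0,5): 29 > 27
(1,4): 19 > 10
(2,4): 23 > 10
(3,4): 25 > 10
That's 8 pairs.

8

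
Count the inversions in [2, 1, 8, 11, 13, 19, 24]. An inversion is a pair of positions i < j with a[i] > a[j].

There is 1 out-of-order pair.

Out-of-order index pairs (1-indexed):
(1,2): 2 > 1
That's 1 pair.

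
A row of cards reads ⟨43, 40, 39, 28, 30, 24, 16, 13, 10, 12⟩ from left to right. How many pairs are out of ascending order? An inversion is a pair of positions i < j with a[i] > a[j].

43

Sweep left to right; for each value list the smaller values that follow it:
43 → 40, 39, 28, 30, 24, 16, 13, 10, 12 → 9
40 → 39, 28, 30, 24, 16, 13, 10, 12 → 8
39 → 28, 30, 24, 16, 13, 10, 12 → 7
28 → 24, 16, 13, 10, 12 → 5
30 → 24, 16, 13, 10, 12 → 5
24 → 16, 13, 10, 12 → 4
16 → 13, 10, 12 → 3
13 → 10, 12 → 2
10 → none → 0
12 → none → 0
Sum: 9 + 8 + 7 + 5 + 5 + 4 + 3 + 2 + 0 + 0 = 43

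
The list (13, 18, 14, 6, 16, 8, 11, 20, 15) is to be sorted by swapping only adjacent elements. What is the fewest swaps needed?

The minimum number of adjacent swaps to sort an array equals its inversion count, since every such swap removes exactly one inversion.
Count inversions — for each element, later elements that are smaller:
13: 6, 8, 11 → 3
18: 14, 6, 16, 8, 11, 15 → 6
14: 6, 8, 11 → 3
6: none → 0
16: 8, 11, 15 → 3
8: none → 0
11: none → 0
20: 15 → 1
15: none → 0
Total inversions: 3 + 6 + 3 + 0 + 3 + 0 + 0 + 1 + 0 = 16

16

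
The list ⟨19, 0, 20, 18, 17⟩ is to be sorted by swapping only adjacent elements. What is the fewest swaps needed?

Each adjacent swap fixes exactly one inversion, so the minimum swap count equals the number of inversions.
Count inversions — for each element, later elements that are smaller:
19: 0, 18, 17 → 3
0: none → 0
20: 18, 17 → 2
18: 17 → 1
17: none → 0
Total inversions: 3 + 0 + 2 + 1 + 0 = 6

6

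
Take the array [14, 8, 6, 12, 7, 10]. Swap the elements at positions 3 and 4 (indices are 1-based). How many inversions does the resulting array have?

10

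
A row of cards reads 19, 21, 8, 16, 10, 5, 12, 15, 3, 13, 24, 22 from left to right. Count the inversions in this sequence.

Inversions: 31

Count, for each position, how many later elements it exceeds:
19: 8
21: 8
8: 2
16: 6
10: 2
5: 1
12: 1
15: 2
3: 0
13: 0
24: 1
22: 0
Sum: 8 + 8 + 2 + 6 + 2 + 1 + 1 + 2 + 0 + 0 + 1 + 0 = 31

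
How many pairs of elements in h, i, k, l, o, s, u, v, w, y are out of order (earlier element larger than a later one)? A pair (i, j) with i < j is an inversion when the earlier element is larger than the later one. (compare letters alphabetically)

For each element, count later entries that are smaller:
h → none → 0
i → none → 0
k → none → 0
l → none → 0
o → none → 0
s → none → 0
u → none → 0
v → none → 0
w → none → 0
y → none → 0
Sum: 0 + 0 + 0 + 0 + 0 + 0 + 0 + 0 + 0 + 0 = 0

There are 0 out-of-order pairs.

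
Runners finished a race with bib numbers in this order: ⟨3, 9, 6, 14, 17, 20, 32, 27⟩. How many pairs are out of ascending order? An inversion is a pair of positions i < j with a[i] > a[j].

Element-by-element contributions:
3: 0
9: 1
6: 0
14: 0
17: 0
20: 0
32: 1
27: 0
Sum: 0 + 1 + 0 + 0 + 0 + 0 + 1 + 0 = 2

2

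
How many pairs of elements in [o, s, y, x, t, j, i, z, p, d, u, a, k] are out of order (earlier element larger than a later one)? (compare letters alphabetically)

Count, for each position, how many later elements it exceeds:
o → j, i, d, a, k → 5
s → j, i, p, d, a, k → 6
y → x, t, j, i, p, d, u, a, k → 9
x → t, j, i, p, d, u, a, k → 8
t → j, i, p, d, a, k → 6
j → i, d, a → 3
i → d, a → 2
z → p, d, u, a, k → 5
p → d, a, k → 3
d → a → 1
u → a, k → 2
a → none → 0
k → none → 0
Sum: 5 + 6 + 9 + 8 + 6 + 3 + 2 + 5 + 3 + 1 + 2 + 0 + 0 = 50

50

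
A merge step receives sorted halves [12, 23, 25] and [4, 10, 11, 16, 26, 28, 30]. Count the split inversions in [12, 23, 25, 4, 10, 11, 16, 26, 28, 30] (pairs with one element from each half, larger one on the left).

Count, for every r in R, how many entries of L exceed r:
r = 4: 12, 23, 25 → 3
r = 10: 12, 23, 25 → 3
r = 11: 12, 23, 25 → 3
r = 16: 23, 25 → 2
r = 26: none → 0
r = 28: none → 0
r = 30: none → 0
Cross-inversions: 3 + 3 + 3 + 2 + 0 + 0 + 0 = 11

11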